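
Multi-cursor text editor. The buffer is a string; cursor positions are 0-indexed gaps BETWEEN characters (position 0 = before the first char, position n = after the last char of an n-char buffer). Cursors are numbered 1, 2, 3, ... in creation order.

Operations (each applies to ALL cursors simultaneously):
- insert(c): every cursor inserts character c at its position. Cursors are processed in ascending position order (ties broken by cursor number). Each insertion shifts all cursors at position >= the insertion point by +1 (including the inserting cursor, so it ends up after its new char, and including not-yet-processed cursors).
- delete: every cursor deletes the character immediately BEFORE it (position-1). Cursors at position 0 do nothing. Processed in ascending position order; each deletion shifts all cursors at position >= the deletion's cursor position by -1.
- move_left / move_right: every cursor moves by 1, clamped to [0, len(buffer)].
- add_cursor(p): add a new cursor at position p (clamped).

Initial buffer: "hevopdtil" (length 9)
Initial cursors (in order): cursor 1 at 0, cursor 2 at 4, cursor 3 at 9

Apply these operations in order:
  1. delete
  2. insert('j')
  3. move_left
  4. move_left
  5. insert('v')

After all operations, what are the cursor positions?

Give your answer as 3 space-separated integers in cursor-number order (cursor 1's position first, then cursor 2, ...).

After op 1 (delete): buffer="hevpdti" (len 7), cursors c1@0 c2@3 c3@7, authorship .......
After op 2 (insert('j')): buffer="jhevjpdtij" (len 10), cursors c1@1 c2@5 c3@10, authorship 1...2....3
After op 3 (move_left): buffer="jhevjpdtij" (len 10), cursors c1@0 c2@4 c3@9, authorship 1...2....3
After op 4 (move_left): buffer="jhevjpdtij" (len 10), cursors c1@0 c2@3 c3@8, authorship 1...2....3
After op 5 (insert('v')): buffer="vjhevvjpdtvij" (len 13), cursors c1@1 c2@5 c3@11, authorship 11..2.2...3.3

Answer: 1 5 11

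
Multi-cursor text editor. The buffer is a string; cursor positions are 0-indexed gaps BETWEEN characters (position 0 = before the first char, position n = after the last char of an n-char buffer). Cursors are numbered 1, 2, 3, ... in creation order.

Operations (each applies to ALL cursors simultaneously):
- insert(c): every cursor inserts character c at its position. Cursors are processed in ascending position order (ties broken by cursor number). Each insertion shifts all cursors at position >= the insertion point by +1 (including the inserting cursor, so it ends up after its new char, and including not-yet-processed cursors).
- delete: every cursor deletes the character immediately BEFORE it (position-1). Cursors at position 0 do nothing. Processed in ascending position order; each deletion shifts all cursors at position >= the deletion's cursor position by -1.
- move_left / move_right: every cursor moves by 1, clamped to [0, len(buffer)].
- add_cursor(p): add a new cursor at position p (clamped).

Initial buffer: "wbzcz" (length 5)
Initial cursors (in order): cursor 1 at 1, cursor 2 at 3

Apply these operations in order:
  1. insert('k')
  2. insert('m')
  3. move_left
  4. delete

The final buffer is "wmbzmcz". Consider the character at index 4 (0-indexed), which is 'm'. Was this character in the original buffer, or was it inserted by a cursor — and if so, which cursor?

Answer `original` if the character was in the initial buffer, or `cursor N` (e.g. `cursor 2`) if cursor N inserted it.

Answer: cursor 2

Derivation:
After op 1 (insert('k')): buffer="wkbzkcz" (len 7), cursors c1@2 c2@5, authorship .1..2..
After op 2 (insert('m')): buffer="wkmbzkmcz" (len 9), cursors c1@3 c2@7, authorship .11..22..
After op 3 (move_left): buffer="wkmbzkmcz" (len 9), cursors c1@2 c2@6, authorship .11..22..
After op 4 (delete): buffer="wmbzmcz" (len 7), cursors c1@1 c2@4, authorship .1..2..
Authorship (.=original, N=cursor N): . 1 . . 2 . .
Index 4: author = 2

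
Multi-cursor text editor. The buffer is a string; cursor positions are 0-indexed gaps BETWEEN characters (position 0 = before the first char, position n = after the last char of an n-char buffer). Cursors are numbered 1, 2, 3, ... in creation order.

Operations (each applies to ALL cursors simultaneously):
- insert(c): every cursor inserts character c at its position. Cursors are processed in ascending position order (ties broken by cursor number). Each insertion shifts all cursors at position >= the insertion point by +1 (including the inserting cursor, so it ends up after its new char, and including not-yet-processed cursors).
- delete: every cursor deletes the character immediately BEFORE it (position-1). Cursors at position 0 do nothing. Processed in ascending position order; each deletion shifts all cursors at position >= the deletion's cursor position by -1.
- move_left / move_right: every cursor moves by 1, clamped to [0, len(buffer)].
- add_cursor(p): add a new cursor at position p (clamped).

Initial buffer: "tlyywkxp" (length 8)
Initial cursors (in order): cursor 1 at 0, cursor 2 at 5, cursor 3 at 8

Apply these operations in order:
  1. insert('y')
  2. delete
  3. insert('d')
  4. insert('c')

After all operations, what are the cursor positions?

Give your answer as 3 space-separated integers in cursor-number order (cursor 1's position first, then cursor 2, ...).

After op 1 (insert('y')): buffer="ytlyywykxpy" (len 11), cursors c1@1 c2@7 c3@11, authorship 1.....2...3
After op 2 (delete): buffer="tlyywkxp" (len 8), cursors c1@0 c2@5 c3@8, authorship ........
After op 3 (insert('d')): buffer="dtlyywdkxpd" (len 11), cursors c1@1 c2@7 c3@11, authorship 1.....2...3
After op 4 (insert('c')): buffer="dctlyywdckxpdc" (len 14), cursors c1@2 c2@9 c3@14, authorship 11.....22...33

Answer: 2 9 14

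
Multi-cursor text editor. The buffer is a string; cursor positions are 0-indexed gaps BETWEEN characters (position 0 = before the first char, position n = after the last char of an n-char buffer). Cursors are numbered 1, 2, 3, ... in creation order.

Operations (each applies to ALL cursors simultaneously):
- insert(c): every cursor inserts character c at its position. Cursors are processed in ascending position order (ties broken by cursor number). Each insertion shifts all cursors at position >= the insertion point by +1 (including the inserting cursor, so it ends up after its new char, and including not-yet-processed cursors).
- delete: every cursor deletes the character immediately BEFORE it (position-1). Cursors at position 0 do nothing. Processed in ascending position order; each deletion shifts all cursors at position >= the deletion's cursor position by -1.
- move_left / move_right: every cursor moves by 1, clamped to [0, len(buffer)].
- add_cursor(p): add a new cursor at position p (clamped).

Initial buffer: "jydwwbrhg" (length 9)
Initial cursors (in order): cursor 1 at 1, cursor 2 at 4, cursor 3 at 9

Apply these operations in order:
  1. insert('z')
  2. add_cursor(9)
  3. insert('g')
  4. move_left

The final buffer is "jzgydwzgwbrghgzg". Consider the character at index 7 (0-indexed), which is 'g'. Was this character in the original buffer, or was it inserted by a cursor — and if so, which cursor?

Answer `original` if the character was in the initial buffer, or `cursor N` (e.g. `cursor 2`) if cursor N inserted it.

Answer: cursor 2

Derivation:
After op 1 (insert('z')): buffer="jzydwzwbrhgz" (len 12), cursors c1@2 c2@6 c3@12, authorship .1...2.....3
After op 2 (add_cursor(9)): buffer="jzydwzwbrhgz" (len 12), cursors c1@2 c2@6 c4@9 c3@12, authorship .1...2.....3
After op 3 (insert('g')): buffer="jzgydwzgwbrghgzg" (len 16), cursors c1@3 c2@8 c4@12 c3@16, authorship .11...22...4..33
After op 4 (move_left): buffer="jzgydwzgwbrghgzg" (len 16), cursors c1@2 c2@7 c4@11 c3@15, authorship .11...22...4..33
Authorship (.=original, N=cursor N): . 1 1 . . . 2 2 . . . 4 . . 3 3
Index 7: author = 2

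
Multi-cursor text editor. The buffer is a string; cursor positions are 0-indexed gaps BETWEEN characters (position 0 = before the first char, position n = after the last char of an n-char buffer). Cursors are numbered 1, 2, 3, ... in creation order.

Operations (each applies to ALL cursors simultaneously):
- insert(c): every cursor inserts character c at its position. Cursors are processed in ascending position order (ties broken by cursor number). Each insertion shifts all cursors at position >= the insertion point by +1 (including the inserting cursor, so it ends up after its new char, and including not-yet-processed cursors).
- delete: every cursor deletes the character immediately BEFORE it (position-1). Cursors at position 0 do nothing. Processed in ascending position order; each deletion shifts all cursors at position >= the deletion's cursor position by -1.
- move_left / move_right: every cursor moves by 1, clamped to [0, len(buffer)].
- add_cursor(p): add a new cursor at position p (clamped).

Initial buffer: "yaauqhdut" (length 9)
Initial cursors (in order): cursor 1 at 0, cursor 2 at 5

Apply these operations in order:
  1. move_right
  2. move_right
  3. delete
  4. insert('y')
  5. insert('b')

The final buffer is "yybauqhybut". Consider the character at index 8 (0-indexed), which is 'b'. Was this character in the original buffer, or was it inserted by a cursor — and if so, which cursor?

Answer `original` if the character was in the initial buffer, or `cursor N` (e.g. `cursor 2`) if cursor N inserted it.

After op 1 (move_right): buffer="yaauqhdut" (len 9), cursors c1@1 c2@6, authorship .........
After op 2 (move_right): buffer="yaauqhdut" (len 9), cursors c1@2 c2@7, authorship .........
After op 3 (delete): buffer="yauqhut" (len 7), cursors c1@1 c2@5, authorship .......
After op 4 (insert('y')): buffer="yyauqhyut" (len 9), cursors c1@2 c2@7, authorship .1....2..
After op 5 (insert('b')): buffer="yybauqhybut" (len 11), cursors c1@3 c2@9, authorship .11....22..
Authorship (.=original, N=cursor N): . 1 1 . . . . 2 2 . .
Index 8: author = 2

Answer: cursor 2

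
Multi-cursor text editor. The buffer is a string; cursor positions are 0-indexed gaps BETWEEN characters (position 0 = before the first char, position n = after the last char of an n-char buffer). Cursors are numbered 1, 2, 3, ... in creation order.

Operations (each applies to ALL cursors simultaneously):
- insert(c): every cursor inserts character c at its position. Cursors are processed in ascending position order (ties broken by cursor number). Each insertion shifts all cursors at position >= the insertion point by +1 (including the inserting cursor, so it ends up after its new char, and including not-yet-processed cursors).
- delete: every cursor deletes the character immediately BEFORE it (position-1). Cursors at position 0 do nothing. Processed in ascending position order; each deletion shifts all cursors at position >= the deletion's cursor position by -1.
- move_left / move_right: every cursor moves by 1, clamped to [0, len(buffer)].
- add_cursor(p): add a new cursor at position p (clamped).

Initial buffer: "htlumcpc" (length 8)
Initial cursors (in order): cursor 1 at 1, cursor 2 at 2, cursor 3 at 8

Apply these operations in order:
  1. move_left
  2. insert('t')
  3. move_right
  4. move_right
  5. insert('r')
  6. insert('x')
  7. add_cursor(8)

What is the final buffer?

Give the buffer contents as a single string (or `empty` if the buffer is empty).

After op 1 (move_left): buffer="htlumcpc" (len 8), cursors c1@0 c2@1 c3@7, authorship ........
After op 2 (insert('t')): buffer="thttlumcptc" (len 11), cursors c1@1 c2@3 c3@10, authorship 1.2......3.
After op 3 (move_right): buffer="thttlumcptc" (len 11), cursors c1@2 c2@4 c3@11, authorship 1.2......3.
After op 4 (move_right): buffer="thttlumcptc" (len 11), cursors c1@3 c2@5 c3@11, authorship 1.2......3.
After op 5 (insert('r')): buffer="thtrtlrumcptcr" (len 14), cursors c1@4 c2@7 c3@14, authorship 1.21..2....3.3
After op 6 (insert('x')): buffer="thtrxtlrxumcptcrx" (len 17), cursors c1@5 c2@9 c3@17, authorship 1.211..22....3.33
After op 7 (add_cursor(8)): buffer="thtrxtlrxumcptcrx" (len 17), cursors c1@5 c4@8 c2@9 c3@17, authorship 1.211..22....3.33

Answer: thtrxtlrxumcptcrx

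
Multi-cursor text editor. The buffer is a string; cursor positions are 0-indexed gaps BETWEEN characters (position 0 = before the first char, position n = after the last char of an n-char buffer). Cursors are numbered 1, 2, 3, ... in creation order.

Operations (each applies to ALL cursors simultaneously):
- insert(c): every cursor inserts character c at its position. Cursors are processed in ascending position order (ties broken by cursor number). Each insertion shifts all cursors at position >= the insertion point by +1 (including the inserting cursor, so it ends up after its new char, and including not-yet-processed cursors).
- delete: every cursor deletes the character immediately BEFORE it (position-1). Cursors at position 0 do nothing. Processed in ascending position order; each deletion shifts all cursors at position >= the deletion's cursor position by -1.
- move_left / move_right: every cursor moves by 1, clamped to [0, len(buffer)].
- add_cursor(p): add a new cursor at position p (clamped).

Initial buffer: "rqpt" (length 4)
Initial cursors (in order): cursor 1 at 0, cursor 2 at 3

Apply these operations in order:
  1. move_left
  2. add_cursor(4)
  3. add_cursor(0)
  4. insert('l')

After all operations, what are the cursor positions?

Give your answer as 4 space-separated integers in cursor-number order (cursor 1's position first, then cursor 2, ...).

After op 1 (move_left): buffer="rqpt" (len 4), cursors c1@0 c2@2, authorship ....
After op 2 (add_cursor(4)): buffer="rqpt" (len 4), cursors c1@0 c2@2 c3@4, authorship ....
After op 3 (add_cursor(0)): buffer="rqpt" (len 4), cursors c1@0 c4@0 c2@2 c3@4, authorship ....
After op 4 (insert('l')): buffer="llrqlptl" (len 8), cursors c1@2 c4@2 c2@5 c3@8, authorship 14..2..3

Answer: 2 5 8 2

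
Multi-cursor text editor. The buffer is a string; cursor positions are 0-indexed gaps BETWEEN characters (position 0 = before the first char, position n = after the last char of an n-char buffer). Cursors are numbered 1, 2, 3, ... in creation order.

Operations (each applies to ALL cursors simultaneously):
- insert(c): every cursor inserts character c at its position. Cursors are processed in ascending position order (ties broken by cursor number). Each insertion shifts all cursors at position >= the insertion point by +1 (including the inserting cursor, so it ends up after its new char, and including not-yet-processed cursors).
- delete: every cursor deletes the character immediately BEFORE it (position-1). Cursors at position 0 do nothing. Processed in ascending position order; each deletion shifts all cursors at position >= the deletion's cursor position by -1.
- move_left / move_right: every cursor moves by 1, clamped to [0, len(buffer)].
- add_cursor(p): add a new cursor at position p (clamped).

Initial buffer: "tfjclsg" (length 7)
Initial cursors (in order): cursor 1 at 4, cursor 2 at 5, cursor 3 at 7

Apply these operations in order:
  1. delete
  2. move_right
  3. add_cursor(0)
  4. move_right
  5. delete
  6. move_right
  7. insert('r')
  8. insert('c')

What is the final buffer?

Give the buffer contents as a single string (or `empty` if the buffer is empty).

Answer: rrrrcccc

Derivation:
After op 1 (delete): buffer="tfjs" (len 4), cursors c1@3 c2@3 c3@4, authorship ....
After op 2 (move_right): buffer="tfjs" (len 4), cursors c1@4 c2@4 c3@4, authorship ....
After op 3 (add_cursor(0)): buffer="tfjs" (len 4), cursors c4@0 c1@4 c2@4 c3@4, authorship ....
After op 4 (move_right): buffer="tfjs" (len 4), cursors c4@1 c1@4 c2@4 c3@4, authorship ....
After op 5 (delete): buffer="" (len 0), cursors c1@0 c2@0 c3@0 c4@0, authorship 
After op 6 (move_right): buffer="" (len 0), cursors c1@0 c2@0 c3@0 c4@0, authorship 
After op 7 (insert('r')): buffer="rrrr" (len 4), cursors c1@4 c2@4 c3@4 c4@4, authorship 1234
After op 8 (insert('c')): buffer="rrrrcccc" (len 8), cursors c1@8 c2@8 c3@8 c4@8, authorship 12341234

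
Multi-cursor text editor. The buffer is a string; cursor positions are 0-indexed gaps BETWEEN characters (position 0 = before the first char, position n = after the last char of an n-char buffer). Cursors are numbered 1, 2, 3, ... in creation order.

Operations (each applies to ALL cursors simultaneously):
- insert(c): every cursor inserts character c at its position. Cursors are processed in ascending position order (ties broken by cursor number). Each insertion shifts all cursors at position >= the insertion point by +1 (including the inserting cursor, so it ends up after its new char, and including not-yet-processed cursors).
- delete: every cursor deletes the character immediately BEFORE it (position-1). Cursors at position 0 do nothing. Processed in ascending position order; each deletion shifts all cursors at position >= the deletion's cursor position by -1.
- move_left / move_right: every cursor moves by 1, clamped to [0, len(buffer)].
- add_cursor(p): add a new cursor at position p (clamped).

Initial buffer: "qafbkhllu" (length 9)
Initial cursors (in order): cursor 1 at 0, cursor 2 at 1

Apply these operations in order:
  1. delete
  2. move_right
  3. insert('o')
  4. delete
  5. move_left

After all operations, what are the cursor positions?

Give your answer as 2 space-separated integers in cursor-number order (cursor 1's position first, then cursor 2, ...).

Answer: 0 0

Derivation:
After op 1 (delete): buffer="afbkhllu" (len 8), cursors c1@0 c2@0, authorship ........
After op 2 (move_right): buffer="afbkhllu" (len 8), cursors c1@1 c2@1, authorship ........
After op 3 (insert('o')): buffer="aoofbkhllu" (len 10), cursors c1@3 c2@3, authorship .12.......
After op 4 (delete): buffer="afbkhllu" (len 8), cursors c1@1 c2@1, authorship ........
After op 5 (move_left): buffer="afbkhllu" (len 8), cursors c1@0 c2@0, authorship ........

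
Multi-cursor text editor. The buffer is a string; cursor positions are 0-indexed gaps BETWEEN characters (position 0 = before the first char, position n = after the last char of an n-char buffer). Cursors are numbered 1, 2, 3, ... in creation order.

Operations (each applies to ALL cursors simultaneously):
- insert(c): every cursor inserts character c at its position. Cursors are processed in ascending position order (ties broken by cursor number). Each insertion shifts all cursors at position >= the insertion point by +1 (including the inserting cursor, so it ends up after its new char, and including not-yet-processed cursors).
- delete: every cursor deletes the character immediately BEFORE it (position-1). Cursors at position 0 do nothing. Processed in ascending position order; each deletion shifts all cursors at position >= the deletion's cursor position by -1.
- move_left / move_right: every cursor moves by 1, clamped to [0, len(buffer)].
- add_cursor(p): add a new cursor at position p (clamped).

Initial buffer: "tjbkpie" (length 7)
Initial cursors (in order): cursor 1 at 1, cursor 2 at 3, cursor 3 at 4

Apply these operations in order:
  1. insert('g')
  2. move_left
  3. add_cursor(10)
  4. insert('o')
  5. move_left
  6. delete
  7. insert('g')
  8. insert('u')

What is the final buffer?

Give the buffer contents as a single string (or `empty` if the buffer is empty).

Answer: guogjguogguogpiguo

Derivation:
After op 1 (insert('g')): buffer="tgjbgkgpie" (len 10), cursors c1@2 c2@5 c3@7, authorship .1..2.3...
After op 2 (move_left): buffer="tgjbgkgpie" (len 10), cursors c1@1 c2@4 c3@6, authorship .1..2.3...
After op 3 (add_cursor(10)): buffer="tgjbgkgpie" (len 10), cursors c1@1 c2@4 c3@6 c4@10, authorship .1..2.3...
After op 4 (insert('o')): buffer="togjbogkogpieo" (len 14), cursors c1@2 c2@6 c3@9 c4@14, authorship .11..22.33...4
After op 5 (move_left): buffer="togjbogkogpieo" (len 14), cursors c1@1 c2@5 c3@8 c4@13, authorship .11..22.33...4
After op 6 (delete): buffer="ogjogogpio" (len 10), cursors c1@0 c2@3 c3@5 c4@9, authorship 11.2233..4
After op 7 (insert('g')): buffer="gogjgoggogpigo" (len 14), cursors c1@1 c2@5 c3@8 c4@13, authorship 111.222333..44
After op 8 (insert('u')): buffer="guogjguogguogpiguo" (len 18), cursors c1@2 c2@7 c3@11 c4@17, authorship 1111.22223333..444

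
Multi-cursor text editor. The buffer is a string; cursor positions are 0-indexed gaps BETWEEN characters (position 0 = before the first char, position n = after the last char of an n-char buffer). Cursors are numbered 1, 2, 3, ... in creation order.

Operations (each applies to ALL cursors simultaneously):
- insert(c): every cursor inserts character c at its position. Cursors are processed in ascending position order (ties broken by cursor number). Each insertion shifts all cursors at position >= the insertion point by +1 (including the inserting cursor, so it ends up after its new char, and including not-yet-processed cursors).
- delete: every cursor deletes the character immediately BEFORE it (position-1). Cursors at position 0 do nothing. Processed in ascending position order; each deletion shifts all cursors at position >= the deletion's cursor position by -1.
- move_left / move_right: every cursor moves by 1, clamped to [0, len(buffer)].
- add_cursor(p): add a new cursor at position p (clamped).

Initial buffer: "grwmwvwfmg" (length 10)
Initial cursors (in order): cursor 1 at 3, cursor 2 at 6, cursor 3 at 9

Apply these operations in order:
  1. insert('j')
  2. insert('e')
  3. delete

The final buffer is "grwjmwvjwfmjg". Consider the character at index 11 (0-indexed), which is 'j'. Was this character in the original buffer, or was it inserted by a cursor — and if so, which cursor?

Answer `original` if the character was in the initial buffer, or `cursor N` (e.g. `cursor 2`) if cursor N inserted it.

Answer: cursor 3

Derivation:
After op 1 (insert('j')): buffer="grwjmwvjwfmjg" (len 13), cursors c1@4 c2@8 c3@12, authorship ...1...2...3.
After op 2 (insert('e')): buffer="grwjemwvjewfmjeg" (len 16), cursors c1@5 c2@10 c3@15, authorship ...11...22...33.
After op 3 (delete): buffer="grwjmwvjwfmjg" (len 13), cursors c1@4 c2@8 c3@12, authorship ...1...2...3.
Authorship (.=original, N=cursor N): . . . 1 . . . 2 . . . 3 .
Index 11: author = 3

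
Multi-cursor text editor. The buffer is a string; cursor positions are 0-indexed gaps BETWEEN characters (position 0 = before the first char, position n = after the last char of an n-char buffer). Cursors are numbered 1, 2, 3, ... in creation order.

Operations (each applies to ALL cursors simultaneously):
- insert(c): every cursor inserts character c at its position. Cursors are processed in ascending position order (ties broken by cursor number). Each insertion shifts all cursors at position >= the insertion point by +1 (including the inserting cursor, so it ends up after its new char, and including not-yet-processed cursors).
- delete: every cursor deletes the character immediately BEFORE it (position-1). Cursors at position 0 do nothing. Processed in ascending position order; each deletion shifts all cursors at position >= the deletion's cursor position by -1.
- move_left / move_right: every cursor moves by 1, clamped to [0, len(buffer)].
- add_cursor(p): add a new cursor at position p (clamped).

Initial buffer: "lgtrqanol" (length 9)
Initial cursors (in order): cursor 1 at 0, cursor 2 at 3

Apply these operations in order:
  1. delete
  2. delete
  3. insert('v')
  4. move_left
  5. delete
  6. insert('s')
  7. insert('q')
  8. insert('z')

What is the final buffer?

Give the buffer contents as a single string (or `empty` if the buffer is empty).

After op 1 (delete): buffer="lgrqanol" (len 8), cursors c1@0 c2@2, authorship ........
After op 2 (delete): buffer="lrqanol" (len 7), cursors c1@0 c2@1, authorship .......
After op 3 (insert('v')): buffer="vlvrqanol" (len 9), cursors c1@1 c2@3, authorship 1.2......
After op 4 (move_left): buffer="vlvrqanol" (len 9), cursors c1@0 c2@2, authorship 1.2......
After op 5 (delete): buffer="vvrqanol" (len 8), cursors c1@0 c2@1, authorship 12......
After op 6 (insert('s')): buffer="svsvrqanol" (len 10), cursors c1@1 c2@3, authorship 1122......
After op 7 (insert('q')): buffer="sqvsqvrqanol" (len 12), cursors c1@2 c2@5, authorship 111222......
After op 8 (insert('z')): buffer="sqzvsqzvrqanol" (len 14), cursors c1@3 c2@7, authorship 11112222......

Answer: sqzvsqzvrqanol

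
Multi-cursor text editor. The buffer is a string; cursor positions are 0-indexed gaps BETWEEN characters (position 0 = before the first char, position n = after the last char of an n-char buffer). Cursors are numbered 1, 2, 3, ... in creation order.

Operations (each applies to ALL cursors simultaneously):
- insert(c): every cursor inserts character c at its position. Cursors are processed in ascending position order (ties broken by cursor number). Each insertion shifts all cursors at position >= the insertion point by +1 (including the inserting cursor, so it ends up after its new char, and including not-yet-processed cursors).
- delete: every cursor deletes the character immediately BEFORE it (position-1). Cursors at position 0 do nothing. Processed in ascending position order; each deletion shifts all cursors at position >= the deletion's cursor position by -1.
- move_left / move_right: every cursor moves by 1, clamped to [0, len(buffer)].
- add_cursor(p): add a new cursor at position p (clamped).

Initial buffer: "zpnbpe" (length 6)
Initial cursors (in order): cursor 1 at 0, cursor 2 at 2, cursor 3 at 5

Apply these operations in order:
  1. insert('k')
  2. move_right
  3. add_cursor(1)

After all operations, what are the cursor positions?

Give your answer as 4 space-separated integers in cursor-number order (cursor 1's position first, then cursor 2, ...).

After op 1 (insert('k')): buffer="kzpknbpke" (len 9), cursors c1@1 c2@4 c3@8, authorship 1..2...3.
After op 2 (move_right): buffer="kzpknbpke" (len 9), cursors c1@2 c2@5 c3@9, authorship 1..2...3.
After op 3 (add_cursor(1)): buffer="kzpknbpke" (len 9), cursors c4@1 c1@2 c2@5 c3@9, authorship 1..2...3.

Answer: 2 5 9 1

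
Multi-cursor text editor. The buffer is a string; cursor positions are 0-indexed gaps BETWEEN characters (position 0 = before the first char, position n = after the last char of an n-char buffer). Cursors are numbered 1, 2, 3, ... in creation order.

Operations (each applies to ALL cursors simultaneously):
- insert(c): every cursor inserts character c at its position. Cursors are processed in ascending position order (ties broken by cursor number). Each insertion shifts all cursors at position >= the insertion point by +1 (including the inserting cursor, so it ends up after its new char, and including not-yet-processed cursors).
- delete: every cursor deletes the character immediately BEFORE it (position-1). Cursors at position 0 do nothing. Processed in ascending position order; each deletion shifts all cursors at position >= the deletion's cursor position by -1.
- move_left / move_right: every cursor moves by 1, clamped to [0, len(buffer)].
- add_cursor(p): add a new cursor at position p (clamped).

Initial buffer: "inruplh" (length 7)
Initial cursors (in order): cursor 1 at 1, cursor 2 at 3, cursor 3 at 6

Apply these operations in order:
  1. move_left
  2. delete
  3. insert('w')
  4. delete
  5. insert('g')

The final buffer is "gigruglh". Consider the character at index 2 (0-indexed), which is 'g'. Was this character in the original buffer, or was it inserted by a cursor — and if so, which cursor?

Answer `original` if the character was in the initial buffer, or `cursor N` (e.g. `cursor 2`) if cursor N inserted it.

Answer: cursor 2

Derivation:
After op 1 (move_left): buffer="inruplh" (len 7), cursors c1@0 c2@2 c3@5, authorship .......
After op 2 (delete): buffer="irulh" (len 5), cursors c1@0 c2@1 c3@3, authorship .....
After op 3 (insert('w')): buffer="wiwruwlh" (len 8), cursors c1@1 c2@3 c3@6, authorship 1.2..3..
After op 4 (delete): buffer="irulh" (len 5), cursors c1@0 c2@1 c3@3, authorship .....
After op 5 (insert('g')): buffer="gigruglh" (len 8), cursors c1@1 c2@3 c3@6, authorship 1.2..3..
Authorship (.=original, N=cursor N): 1 . 2 . . 3 . .
Index 2: author = 2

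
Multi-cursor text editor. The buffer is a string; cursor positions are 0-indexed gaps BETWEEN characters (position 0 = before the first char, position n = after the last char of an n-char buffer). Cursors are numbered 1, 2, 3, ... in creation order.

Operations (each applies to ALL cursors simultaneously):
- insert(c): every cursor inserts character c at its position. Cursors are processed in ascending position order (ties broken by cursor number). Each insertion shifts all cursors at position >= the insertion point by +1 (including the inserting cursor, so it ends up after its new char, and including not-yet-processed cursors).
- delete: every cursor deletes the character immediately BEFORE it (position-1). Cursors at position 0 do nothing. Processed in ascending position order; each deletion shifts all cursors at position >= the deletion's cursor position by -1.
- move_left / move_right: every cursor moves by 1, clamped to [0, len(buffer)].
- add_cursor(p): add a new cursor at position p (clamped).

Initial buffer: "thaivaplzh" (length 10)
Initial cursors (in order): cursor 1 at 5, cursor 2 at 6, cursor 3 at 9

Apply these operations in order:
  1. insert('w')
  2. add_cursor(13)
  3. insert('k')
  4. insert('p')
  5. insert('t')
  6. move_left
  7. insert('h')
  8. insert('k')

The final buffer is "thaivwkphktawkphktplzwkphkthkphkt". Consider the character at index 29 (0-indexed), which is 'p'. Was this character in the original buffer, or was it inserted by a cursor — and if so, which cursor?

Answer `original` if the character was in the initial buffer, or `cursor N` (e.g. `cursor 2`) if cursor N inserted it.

Answer: cursor 4

Derivation:
After op 1 (insert('w')): buffer="thaivwawplzwh" (len 13), cursors c1@6 c2@8 c3@12, authorship .....1.2...3.
After op 2 (add_cursor(13)): buffer="thaivwawplzwh" (len 13), cursors c1@6 c2@8 c3@12 c4@13, authorship .....1.2...3.
After op 3 (insert('k')): buffer="thaivwkawkplzwkhk" (len 17), cursors c1@7 c2@10 c3@15 c4@17, authorship .....11.22...33.4
After op 4 (insert('p')): buffer="thaivwkpawkpplzwkphkp" (len 21), cursors c1@8 c2@12 c3@18 c4@21, authorship .....111.222...333.44
After op 5 (insert('t')): buffer="thaivwkptawkptplzwkpthkpt" (len 25), cursors c1@9 c2@14 c3@21 c4@25, authorship .....1111.2222...3333.444
After op 6 (move_left): buffer="thaivwkptawkptplzwkpthkpt" (len 25), cursors c1@8 c2@13 c3@20 c4@24, authorship .....1111.2222...3333.444
After op 7 (insert('h')): buffer="thaivwkphtawkphtplzwkphthkpht" (len 29), cursors c1@9 c2@15 c3@23 c4@28, authorship .....11111.22222...33333.4444
After op 8 (insert('k')): buffer="thaivwkphktawkphktplzwkphkthkphkt" (len 33), cursors c1@10 c2@17 c3@26 c4@32, authorship .....111111.222222...333333.44444
Authorship (.=original, N=cursor N): . . . . . 1 1 1 1 1 1 . 2 2 2 2 2 2 . . . 3 3 3 3 3 3 . 4 4 4 4 4
Index 29: author = 4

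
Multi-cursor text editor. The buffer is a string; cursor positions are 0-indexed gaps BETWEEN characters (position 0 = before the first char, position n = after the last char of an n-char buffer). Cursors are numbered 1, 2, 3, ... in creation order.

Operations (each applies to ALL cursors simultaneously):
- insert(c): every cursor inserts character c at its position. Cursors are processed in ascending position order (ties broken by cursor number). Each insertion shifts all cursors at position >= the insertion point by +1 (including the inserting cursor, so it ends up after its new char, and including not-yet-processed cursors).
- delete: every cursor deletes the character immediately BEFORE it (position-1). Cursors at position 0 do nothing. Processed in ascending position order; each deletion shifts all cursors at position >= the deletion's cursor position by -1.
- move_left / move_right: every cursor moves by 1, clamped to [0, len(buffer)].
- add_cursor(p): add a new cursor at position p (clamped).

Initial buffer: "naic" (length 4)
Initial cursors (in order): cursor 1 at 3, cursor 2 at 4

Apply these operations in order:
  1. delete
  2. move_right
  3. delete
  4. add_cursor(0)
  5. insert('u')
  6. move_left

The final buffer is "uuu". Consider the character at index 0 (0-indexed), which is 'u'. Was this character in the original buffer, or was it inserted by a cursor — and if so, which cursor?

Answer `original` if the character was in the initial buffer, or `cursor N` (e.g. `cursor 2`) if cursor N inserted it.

After op 1 (delete): buffer="na" (len 2), cursors c1@2 c2@2, authorship ..
After op 2 (move_right): buffer="na" (len 2), cursors c1@2 c2@2, authorship ..
After op 3 (delete): buffer="" (len 0), cursors c1@0 c2@0, authorship 
After op 4 (add_cursor(0)): buffer="" (len 0), cursors c1@0 c2@0 c3@0, authorship 
After op 5 (insert('u')): buffer="uuu" (len 3), cursors c1@3 c2@3 c3@3, authorship 123
After op 6 (move_left): buffer="uuu" (len 3), cursors c1@2 c2@2 c3@2, authorship 123
Authorship (.=original, N=cursor N): 1 2 3
Index 0: author = 1

Answer: cursor 1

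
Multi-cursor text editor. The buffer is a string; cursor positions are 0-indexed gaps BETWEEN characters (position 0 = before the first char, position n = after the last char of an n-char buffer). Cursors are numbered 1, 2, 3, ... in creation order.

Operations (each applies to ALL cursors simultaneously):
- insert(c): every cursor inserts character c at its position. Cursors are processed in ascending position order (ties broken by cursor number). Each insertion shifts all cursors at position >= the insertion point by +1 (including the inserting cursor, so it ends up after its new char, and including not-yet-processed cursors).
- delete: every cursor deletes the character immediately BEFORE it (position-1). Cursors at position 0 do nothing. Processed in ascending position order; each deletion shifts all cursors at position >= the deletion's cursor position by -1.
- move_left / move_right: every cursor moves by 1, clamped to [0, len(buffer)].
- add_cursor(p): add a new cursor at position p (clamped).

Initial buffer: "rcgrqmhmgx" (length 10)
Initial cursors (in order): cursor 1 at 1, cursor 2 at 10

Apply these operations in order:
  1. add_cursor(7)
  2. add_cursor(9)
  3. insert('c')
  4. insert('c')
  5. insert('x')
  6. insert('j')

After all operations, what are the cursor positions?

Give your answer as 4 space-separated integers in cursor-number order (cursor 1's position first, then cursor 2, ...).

After op 1 (add_cursor(7)): buffer="rcgrqmhmgx" (len 10), cursors c1@1 c3@7 c2@10, authorship ..........
After op 2 (add_cursor(9)): buffer="rcgrqmhmgx" (len 10), cursors c1@1 c3@7 c4@9 c2@10, authorship ..........
After op 3 (insert('c')): buffer="rccgrqmhcmgcxc" (len 14), cursors c1@2 c3@9 c4@12 c2@14, authorship .1......3..4.2
After op 4 (insert('c')): buffer="rcccgrqmhccmgccxcc" (len 18), cursors c1@3 c3@11 c4@15 c2@18, authorship .11......33..44.22
After op 5 (insert('x')): buffer="rccxcgrqmhccxmgccxxccx" (len 22), cursors c1@4 c3@13 c4@18 c2@22, authorship .111......333..444.222
After op 6 (insert('j')): buffer="rccxjcgrqmhccxjmgccxjxccxj" (len 26), cursors c1@5 c3@15 c4@21 c2@26, authorship .1111......3333..4444.2222

Answer: 5 26 15 21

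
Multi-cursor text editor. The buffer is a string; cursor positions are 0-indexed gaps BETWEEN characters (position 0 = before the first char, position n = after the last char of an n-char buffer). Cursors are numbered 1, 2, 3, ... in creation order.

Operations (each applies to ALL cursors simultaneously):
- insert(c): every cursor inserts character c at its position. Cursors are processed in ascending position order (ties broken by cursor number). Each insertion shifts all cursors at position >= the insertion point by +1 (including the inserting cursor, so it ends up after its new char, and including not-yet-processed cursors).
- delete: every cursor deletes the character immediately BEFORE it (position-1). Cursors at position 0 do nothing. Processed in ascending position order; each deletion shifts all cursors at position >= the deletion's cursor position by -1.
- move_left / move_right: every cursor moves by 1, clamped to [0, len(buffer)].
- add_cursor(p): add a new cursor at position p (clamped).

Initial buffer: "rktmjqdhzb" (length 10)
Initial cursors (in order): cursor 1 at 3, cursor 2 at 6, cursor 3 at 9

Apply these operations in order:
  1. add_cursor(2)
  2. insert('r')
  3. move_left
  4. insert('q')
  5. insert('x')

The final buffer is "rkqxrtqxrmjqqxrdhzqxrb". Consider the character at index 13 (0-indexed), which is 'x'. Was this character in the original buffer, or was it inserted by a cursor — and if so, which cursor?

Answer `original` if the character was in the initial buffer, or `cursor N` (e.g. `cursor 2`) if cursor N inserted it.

Answer: cursor 2

Derivation:
After op 1 (add_cursor(2)): buffer="rktmjqdhzb" (len 10), cursors c4@2 c1@3 c2@6 c3@9, authorship ..........
After op 2 (insert('r')): buffer="rkrtrmjqrdhzrb" (len 14), cursors c4@3 c1@5 c2@9 c3@13, authorship ..4.1...2...3.
After op 3 (move_left): buffer="rkrtrmjqrdhzrb" (len 14), cursors c4@2 c1@4 c2@8 c3@12, authorship ..4.1...2...3.
After op 4 (insert('q')): buffer="rkqrtqrmjqqrdhzqrb" (len 18), cursors c4@3 c1@6 c2@11 c3@16, authorship ..44.11...22...33.
After op 5 (insert('x')): buffer="rkqxrtqxrmjqqxrdhzqxrb" (len 22), cursors c4@4 c1@8 c2@14 c3@20, authorship ..444.111...222...333.
Authorship (.=original, N=cursor N): . . 4 4 4 . 1 1 1 . . . 2 2 2 . . . 3 3 3 .
Index 13: author = 2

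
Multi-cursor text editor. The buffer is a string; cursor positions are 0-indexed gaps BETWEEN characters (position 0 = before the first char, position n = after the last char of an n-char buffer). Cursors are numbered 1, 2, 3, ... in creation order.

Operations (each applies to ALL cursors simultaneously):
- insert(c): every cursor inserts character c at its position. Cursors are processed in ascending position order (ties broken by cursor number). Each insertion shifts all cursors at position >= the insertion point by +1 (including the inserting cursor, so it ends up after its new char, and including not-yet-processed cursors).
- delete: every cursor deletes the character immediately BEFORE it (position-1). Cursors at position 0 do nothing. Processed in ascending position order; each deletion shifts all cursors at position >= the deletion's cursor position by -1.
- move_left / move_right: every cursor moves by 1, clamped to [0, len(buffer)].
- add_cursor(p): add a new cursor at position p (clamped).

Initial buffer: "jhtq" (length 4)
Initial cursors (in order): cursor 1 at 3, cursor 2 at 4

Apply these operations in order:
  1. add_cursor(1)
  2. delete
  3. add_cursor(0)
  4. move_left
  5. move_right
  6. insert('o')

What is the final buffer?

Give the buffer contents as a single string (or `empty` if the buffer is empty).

Answer: hoooo

Derivation:
After op 1 (add_cursor(1)): buffer="jhtq" (len 4), cursors c3@1 c1@3 c2@4, authorship ....
After op 2 (delete): buffer="h" (len 1), cursors c3@0 c1@1 c2@1, authorship .
After op 3 (add_cursor(0)): buffer="h" (len 1), cursors c3@0 c4@0 c1@1 c2@1, authorship .
After op 4 (move_left): buffer="h" (len 1), cursors c1@0 c2@0 c3@0 c4@0, authorship .
After op 5 (move_right): buffer="h" (len 1), cursors c1@1 c2@1 c3@1 c4@1, authorship .
After op 6 (insert('o')): buffer="hoooo" (len 5), cursors c1@5 c2@5 c3@5 c4@5, authorship .1234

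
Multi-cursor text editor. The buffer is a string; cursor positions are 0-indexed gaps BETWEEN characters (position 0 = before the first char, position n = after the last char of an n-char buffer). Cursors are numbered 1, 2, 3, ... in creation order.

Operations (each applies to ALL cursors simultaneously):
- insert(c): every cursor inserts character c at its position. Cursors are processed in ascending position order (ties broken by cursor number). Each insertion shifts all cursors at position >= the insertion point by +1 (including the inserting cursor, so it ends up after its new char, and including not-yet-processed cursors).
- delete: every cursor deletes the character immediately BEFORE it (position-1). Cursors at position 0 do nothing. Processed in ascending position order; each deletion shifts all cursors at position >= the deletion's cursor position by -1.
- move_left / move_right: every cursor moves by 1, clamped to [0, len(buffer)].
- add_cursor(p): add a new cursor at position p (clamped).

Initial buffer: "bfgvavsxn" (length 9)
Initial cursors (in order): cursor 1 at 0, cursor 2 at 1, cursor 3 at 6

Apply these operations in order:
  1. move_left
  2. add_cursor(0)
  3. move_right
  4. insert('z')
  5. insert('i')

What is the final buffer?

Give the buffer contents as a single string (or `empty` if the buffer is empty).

After op 1 (move_left): buffer="bfgvavsxn" (len 9), cursors c1@0 c2@0 c3@5, authorship .........
After op 2 (add_cursor(0)): buffer="bfgvavsxn" (len 9), cursors c1@0 c2@0 c4@0 c3@5, authorship .........
After op 3 (move_right): buffer="bfgvavsxn" (len 9), cursors c1@1 c2@1 c4@1 c3@6, authorship .........
After op 4 (insert('z')): buffer="bzzzfgvavzsxn" (len 13), cursors c1@4 c2@4 c4@4 c3@10, authorship .124.....3...
After op 5 (insert('i')): buffer="bzzziiifgvavzisxn" (len 17), cursors c1@7 c2@7 c4@7 c3@14, authorship .124124.....33...

Answer: bzzziiifgvavzisxn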